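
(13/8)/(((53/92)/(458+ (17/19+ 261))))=2044861/1007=2030.65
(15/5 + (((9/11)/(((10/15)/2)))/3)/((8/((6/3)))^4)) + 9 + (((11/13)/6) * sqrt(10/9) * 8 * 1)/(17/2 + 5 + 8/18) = 88 * sqrt(10)/3263 + 33801/2816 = 12.09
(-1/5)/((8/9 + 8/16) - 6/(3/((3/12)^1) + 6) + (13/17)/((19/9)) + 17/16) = -46512/576815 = -0.08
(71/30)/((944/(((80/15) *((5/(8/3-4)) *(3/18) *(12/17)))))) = -71/12036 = -0.01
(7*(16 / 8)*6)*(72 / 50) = 3024 / 25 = 120.96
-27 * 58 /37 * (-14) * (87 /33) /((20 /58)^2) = 133676109 /10175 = 13137.70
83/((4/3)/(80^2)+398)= 398400/1910401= 0.21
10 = 10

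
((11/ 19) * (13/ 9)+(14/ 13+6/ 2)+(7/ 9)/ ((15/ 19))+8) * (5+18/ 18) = 926882/ 11115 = 83.39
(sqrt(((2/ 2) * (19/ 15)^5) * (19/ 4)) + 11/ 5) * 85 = 187 + 116603 * sqrt(15)/ 1350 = 521.52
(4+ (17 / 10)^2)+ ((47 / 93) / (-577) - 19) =-64988171 / 5366100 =-12.11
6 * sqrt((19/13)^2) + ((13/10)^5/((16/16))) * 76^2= 1743190549/81250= 21454.65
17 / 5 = 3.40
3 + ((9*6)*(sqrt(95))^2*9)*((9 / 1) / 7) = 415551 / 7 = 59364.43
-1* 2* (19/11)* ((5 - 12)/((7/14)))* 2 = 96.73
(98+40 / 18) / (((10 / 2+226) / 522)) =4756 / 21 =226.48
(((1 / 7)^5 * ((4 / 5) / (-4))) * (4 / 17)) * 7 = -4 / 204085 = -0.00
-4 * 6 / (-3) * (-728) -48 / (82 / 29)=-239480 / 41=-5840.98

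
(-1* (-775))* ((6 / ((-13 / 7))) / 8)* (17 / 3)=-92225 / 52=-1773.56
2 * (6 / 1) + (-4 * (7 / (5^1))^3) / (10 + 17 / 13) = 4136 / 375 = 11.03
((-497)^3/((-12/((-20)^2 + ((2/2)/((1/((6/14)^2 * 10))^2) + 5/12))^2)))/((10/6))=9688655948258137555/9680832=1000808189653.34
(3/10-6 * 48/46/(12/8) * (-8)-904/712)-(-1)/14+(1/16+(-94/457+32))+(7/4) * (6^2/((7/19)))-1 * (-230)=243782022997/523868240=465.35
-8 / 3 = -2.67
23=23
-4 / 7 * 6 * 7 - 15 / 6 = -53 / 2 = -26.50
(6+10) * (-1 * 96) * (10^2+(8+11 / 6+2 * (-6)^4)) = -4150016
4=4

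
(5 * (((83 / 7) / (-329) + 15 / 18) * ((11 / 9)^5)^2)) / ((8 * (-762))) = -1428763034146085 / 293707638255997728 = -0.00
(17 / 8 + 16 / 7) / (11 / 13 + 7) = 3211 / 5712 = 0.56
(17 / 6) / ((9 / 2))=17 / 27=0.63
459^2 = 210681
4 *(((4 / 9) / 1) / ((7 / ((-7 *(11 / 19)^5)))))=-2576816 / 22284891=-0.12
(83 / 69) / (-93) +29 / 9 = 20594 / 6417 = 3.21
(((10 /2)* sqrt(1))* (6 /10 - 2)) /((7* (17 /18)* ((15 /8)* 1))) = -48 /85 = -0.56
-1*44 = -44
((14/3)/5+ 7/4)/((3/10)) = 161/18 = 8.94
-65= -65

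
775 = 775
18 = 18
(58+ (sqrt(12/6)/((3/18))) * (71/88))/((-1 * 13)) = -58/13 - 213 * sqrt(2)/572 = -4.99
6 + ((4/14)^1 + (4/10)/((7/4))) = 228/35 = 6.51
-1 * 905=-905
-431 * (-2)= 862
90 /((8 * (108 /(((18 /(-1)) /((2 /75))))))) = -1125 /16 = -70.31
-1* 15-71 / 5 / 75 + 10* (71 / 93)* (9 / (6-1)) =-16826 / 11625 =-1.45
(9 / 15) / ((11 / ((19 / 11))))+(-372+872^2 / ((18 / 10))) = 2298136573 / 5445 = 422063.65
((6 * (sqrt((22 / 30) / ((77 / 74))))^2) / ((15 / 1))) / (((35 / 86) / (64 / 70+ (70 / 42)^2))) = 14802664 / 5788125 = 2.56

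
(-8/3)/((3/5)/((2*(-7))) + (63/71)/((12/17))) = -79520/36207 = -2.20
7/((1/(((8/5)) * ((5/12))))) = 14/3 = 4.67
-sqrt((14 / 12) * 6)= -sqrt(7)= -2.65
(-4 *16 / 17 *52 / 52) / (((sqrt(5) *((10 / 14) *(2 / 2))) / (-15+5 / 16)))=34.62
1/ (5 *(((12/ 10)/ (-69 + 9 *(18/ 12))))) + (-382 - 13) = -1617/ 4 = -404.25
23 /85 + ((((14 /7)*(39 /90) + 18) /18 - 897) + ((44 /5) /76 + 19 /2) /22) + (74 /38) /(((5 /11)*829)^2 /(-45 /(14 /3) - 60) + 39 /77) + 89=-104155764672793511 /129186223655940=-806.25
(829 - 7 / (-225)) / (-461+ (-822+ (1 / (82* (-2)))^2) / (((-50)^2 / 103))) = -501696467200 / 299473349697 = -1.68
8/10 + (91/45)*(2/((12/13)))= 1399/270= 5.18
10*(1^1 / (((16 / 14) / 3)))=105 / 4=26.25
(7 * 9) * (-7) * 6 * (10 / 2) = -13230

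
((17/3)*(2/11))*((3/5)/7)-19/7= -1011/385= -2.63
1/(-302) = -1/302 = -0.00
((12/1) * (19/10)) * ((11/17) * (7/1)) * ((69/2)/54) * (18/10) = 100947/850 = 118.76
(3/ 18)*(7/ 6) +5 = 187/ 36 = 5.19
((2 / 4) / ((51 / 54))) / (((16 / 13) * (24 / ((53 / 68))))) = 2067 / 147968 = 0.01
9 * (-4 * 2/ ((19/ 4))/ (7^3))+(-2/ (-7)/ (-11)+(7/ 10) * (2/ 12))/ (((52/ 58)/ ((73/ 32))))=667671853/ 3578615040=0.19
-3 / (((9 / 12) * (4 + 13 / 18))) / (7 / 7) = -0.85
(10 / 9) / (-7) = -10 / 63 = -0.16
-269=-269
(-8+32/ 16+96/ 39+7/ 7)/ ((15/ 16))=-176/ 65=-2.71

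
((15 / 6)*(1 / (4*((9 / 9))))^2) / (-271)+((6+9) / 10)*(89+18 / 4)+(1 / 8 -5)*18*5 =-2588597 / 8672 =-298.50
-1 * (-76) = 76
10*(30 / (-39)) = -7.69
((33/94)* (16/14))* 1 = 132/329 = 0.40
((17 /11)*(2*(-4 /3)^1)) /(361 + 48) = -136 /13497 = -0.01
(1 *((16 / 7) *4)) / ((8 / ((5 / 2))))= 20 / 7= 2.86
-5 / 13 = -0.38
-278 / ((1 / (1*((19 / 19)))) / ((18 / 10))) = -2502 / 5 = -500.40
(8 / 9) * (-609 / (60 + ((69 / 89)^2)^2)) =-101893399384 / 11361604743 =-8.97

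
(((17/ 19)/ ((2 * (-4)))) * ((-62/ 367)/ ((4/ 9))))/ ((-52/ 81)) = -384183/ 5801536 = -0.07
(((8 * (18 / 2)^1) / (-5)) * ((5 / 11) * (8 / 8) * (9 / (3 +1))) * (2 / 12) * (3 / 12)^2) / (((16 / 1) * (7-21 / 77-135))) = 27 / 361216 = 0.00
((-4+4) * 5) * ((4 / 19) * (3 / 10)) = 0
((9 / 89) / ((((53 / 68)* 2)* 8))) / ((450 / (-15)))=-51 / 188680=-0.00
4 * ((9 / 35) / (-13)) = -36 / 455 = -0.08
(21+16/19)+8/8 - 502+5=-9009/19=-474.16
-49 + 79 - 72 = -42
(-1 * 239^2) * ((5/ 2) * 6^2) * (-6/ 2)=15422670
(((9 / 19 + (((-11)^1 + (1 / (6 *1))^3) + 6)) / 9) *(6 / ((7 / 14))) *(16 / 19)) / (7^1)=-21208 / 29241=-0.73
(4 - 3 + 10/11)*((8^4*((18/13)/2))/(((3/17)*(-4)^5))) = -4284/143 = -29.96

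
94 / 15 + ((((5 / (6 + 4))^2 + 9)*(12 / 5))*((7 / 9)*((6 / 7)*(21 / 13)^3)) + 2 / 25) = 11325482 / 164775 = 68.73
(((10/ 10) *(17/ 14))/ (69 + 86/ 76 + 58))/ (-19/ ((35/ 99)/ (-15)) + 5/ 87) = 9367/ 796854048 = 0.00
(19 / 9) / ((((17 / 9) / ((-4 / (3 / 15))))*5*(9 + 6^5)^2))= -76 / 1030305825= -0.00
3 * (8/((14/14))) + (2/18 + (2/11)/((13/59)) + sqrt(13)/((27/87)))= 36.55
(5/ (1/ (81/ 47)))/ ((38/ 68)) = 13770/ 893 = 15.42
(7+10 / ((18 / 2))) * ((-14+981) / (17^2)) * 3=70591 / 867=81.42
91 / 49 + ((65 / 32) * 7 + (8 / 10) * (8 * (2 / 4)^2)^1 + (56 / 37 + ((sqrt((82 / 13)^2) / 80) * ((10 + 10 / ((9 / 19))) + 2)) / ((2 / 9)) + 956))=531682961 / 538720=986.94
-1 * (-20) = 20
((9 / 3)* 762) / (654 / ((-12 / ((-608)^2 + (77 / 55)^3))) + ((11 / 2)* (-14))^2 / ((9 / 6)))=-1714500 / 15107163661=-0.00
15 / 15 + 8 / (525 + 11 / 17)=1134 / 1117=1.02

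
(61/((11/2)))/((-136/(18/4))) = -549/1496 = -0.37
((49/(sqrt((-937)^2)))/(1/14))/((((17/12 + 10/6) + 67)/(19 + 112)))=1078392/788017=1.37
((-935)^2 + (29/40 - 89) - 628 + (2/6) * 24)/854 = 34940669/34160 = 1022.85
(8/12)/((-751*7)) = -2/15771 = -0.00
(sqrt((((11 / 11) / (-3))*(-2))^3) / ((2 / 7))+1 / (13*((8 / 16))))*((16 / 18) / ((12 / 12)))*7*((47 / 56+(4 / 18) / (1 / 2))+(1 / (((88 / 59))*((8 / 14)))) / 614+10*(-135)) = -128549267203*sqrt(6) / 19694664-18364181029 / 14223924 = -17279.17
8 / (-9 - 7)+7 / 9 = 5 / 18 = 0.28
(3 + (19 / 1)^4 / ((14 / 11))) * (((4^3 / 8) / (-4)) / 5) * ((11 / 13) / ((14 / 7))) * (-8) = 63077212 / 455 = 138631.24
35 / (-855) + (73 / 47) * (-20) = -249989 / 8037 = -31.10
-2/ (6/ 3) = -1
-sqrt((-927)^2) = -927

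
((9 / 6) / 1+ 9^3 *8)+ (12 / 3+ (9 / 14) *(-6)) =81671 / 14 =5833.64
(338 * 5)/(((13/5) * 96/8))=325/6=54.17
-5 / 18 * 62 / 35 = -31 / 63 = -0.49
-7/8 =-0.88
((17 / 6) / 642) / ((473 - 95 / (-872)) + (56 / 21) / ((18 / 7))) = 11118 / 1194472351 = 0.00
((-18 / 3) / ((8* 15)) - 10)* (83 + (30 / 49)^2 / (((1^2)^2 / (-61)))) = -604.35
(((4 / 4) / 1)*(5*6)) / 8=15 / 4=3.75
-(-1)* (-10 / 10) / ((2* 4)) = -1 / 8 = -0.12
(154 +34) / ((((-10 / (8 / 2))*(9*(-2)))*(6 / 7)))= 658 / 135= 4.87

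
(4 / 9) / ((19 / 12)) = 16 / 57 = 0.28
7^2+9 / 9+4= 54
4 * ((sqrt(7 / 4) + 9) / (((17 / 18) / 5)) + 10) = 258.60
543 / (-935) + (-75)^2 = 5258832 / 935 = 5624.42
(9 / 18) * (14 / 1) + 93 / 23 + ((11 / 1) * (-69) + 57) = -15892 / 23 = -690.96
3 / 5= 0.60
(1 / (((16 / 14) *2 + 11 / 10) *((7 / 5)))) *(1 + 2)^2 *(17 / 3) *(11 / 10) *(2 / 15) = 374 / 237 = 1.58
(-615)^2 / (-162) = -42025 / 18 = -2334.72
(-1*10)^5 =-100000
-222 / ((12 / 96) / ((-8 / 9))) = 4736 / 3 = 1578.67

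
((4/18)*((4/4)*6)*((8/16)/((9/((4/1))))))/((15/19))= 152/405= 0.38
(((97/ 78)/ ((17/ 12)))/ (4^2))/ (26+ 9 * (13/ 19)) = 1843/ 1080248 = 0.00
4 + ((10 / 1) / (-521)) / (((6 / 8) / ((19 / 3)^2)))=41828 / 14067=2.97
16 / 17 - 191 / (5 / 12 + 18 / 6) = -38308 / 697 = -54.96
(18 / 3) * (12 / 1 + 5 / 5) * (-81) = -6318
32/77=0.42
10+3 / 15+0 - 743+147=-2929 / 5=-585.80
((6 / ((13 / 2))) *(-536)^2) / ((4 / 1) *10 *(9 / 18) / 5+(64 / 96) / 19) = 98255232 / 1495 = 65722.56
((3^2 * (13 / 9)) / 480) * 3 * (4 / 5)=13 / 200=0.06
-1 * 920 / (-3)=920 / 3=306.67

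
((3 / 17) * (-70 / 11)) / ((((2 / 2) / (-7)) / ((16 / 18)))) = 3920 / 561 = 6.99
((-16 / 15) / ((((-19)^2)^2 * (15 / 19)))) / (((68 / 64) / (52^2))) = -692224 / 26235675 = -0.03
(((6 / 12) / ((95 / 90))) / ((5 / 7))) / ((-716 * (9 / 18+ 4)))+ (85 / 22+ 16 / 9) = 9496946 / 1683495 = 5.64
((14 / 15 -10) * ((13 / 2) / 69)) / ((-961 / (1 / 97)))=884 / 96479595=0.00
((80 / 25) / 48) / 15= 1 / 225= 0.00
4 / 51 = 0.08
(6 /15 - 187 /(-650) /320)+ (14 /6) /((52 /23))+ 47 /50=1480721 /624000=2.37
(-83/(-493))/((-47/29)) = -83/799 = -0.10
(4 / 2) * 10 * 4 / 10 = 8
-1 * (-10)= 10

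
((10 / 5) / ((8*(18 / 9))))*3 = 3 / 8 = 0.38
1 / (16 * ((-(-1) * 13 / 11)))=11 / 208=0.05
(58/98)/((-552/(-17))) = 493/27048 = 0.02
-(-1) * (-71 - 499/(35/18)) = -11467/35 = -327.63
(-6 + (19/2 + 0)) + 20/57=439/114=3.85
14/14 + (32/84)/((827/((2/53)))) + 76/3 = 26.33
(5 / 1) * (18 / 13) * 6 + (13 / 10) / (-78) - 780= -576013 / 780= -738.48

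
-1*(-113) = 113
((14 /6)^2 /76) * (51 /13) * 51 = 14161 /988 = 14.33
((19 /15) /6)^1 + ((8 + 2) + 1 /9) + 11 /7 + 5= 10643 /630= 16.89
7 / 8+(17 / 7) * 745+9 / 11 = 1115563 / 616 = 1810.98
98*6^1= 588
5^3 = 125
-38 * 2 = -76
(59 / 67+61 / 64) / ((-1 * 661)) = -7863 / 2834368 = -0.00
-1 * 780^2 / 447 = -202800 / 149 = -1361.07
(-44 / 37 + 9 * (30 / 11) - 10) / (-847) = -5436 / 344729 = -0.02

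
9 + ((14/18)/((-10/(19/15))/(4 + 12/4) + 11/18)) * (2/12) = 32468/3711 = 8.75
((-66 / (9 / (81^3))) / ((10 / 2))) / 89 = -3897234 / 445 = -8757.83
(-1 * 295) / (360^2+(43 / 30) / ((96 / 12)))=-70800 / 31104043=-0.00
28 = 28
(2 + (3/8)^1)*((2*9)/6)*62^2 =54777/2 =27388.50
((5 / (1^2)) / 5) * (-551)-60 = -611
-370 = -370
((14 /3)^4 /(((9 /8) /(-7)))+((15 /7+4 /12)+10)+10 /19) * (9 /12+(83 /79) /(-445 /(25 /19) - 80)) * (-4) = 140695179759388 /16016229873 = 8784.54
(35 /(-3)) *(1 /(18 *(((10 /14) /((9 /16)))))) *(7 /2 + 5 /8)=-539 /256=-2.11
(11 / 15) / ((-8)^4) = 11 / 61440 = 0.00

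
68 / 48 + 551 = 552.42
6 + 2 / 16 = 49 / 8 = 6.12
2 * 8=16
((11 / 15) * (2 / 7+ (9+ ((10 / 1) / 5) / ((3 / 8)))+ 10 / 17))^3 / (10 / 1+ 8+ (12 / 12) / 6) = 425958781583918 / 5579350804125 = 76.35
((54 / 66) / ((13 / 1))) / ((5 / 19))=171 / 715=0.24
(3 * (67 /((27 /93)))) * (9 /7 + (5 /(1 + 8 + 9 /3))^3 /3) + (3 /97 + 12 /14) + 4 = 911.72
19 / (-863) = -19 / 863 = -0.02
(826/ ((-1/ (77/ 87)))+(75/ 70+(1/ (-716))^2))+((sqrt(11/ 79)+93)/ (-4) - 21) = -241722301787/ 312207504 - sqrt(869)/ 316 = -774.33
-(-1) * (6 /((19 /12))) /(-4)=-18 /19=-0.95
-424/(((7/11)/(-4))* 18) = 9328/63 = 148.06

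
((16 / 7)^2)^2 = 65536 / 2401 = 27.30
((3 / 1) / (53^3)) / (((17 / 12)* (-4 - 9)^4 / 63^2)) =142884 / 72285291949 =0.00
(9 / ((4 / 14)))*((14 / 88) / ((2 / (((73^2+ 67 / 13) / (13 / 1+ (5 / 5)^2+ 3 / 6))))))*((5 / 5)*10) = 3475080 / 377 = 9217.72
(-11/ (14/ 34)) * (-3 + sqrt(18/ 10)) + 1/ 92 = 44.31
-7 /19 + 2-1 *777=-14732 /19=-775.37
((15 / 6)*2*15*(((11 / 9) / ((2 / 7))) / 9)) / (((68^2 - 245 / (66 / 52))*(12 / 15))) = 105875 / 10527984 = 0.01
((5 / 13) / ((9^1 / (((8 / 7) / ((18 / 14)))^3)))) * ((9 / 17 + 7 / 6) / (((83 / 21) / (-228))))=-117806080 / 40116141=-2.94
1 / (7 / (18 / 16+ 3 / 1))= 0.59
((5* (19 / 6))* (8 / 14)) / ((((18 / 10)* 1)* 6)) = 475 / 567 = 0.84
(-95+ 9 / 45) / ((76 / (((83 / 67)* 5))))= -19671 / 2546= -7.73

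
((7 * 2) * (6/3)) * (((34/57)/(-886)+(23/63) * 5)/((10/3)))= 1935196/126255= 15.33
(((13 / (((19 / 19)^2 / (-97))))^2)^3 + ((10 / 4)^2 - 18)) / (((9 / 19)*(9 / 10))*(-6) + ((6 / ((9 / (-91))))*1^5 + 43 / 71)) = -325427102575078304996295 / 5068376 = -64207371863310517.02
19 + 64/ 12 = 73/ 3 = 24.33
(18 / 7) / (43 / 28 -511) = -8 / 1585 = -0.01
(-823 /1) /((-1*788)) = 1.04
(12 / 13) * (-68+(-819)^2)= 8048316 / 13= 619101.23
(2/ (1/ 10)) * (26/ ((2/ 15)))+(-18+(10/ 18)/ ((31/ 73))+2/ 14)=7584380/ 1953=3883.45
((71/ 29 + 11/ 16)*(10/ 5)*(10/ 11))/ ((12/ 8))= 2425/ 638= 3.80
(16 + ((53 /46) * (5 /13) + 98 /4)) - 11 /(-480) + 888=133325209 /143520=928.97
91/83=1.10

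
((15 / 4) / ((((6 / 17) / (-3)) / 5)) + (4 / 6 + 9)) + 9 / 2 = -3485 / 24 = -145.21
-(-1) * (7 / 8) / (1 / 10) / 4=35 / 16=2.19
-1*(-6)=6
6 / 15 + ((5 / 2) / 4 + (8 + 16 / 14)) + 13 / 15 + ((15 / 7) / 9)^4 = 85865209 / 7779240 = 11.04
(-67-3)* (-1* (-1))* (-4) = 280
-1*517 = -517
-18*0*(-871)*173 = 0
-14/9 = -1.56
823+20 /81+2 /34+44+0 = 1194280 /1377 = 867.31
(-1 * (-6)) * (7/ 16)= 21/ 8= 2.62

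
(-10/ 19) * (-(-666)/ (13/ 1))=-6660/ 247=-26.96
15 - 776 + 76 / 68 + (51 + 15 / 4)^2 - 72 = 589065 / 272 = 2165.68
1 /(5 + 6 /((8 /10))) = 2 /25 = 0.08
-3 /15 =-1 /5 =-0.20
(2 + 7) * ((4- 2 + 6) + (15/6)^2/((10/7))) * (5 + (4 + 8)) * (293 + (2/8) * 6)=8921583/16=557598.94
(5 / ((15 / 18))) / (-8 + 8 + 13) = 6 / 13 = 0.46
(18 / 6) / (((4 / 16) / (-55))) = -660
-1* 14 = -14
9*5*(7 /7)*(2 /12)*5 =75 /2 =37.50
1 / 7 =0.14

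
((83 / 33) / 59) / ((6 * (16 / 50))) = 2075 / 93456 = 0.02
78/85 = 0.92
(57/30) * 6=11.40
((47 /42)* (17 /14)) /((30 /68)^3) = 7850974 /496125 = 15.82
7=7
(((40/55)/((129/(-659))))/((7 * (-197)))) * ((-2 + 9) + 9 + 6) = 10544/177891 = 0.06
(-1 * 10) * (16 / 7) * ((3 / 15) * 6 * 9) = -1728 / 7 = -246.86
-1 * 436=-436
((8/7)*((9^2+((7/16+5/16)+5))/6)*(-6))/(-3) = 694/21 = 33.05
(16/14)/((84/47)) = 94/147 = 0.64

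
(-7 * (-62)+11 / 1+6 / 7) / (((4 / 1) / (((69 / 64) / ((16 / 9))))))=1938141 / 28672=67.60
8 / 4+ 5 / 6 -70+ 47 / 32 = -6307 / 96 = -65.70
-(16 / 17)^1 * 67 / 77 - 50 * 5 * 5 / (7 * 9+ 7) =-18.68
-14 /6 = -7 /3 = -2.33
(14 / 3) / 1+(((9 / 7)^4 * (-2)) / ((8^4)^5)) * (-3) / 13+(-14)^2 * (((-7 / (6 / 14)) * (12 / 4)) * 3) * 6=-9331241808948931645342161239 / 53979208384940271992832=-172867.33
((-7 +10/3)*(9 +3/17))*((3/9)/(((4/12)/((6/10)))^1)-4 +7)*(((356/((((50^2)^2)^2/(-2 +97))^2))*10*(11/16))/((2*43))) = -454850253/22308349609375000000000000000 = -0.00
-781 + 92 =-689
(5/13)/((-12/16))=-20/39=-0.51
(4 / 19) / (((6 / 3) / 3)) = 6 / 19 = 0.32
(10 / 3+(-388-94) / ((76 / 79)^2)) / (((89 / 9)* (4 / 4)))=-13450089 / 257032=-52.33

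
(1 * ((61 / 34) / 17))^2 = 3721 / 334084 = 0.01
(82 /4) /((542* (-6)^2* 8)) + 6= 1873193 /312192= 6.00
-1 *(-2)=2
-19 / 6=-3.17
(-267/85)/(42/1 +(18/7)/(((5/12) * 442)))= -8099/108326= -0.07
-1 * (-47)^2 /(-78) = 2209 /78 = 28.32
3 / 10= 0.30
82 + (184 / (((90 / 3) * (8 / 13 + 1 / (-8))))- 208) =-86822 / 765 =-113.49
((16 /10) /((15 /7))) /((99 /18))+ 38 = 31462 /825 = 38.14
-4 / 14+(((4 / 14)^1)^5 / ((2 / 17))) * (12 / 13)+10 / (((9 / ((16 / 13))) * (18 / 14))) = 14031718 / 17697771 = 0.79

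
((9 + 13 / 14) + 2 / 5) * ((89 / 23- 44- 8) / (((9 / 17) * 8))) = -1511793 / 12880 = -117.38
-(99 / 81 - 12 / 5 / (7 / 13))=1019 / 315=3.23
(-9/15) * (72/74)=-108/185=-0.58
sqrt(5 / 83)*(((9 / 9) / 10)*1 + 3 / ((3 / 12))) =121*sqrt(415) / 830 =2.97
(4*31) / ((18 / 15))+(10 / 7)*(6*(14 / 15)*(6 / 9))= 326 / 3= 108.67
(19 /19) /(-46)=-1 /46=-0.02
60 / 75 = 4 / 5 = 0.80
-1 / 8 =-0.12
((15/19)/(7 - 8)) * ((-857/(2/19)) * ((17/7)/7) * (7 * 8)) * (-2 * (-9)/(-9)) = -1748280/7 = -249754.29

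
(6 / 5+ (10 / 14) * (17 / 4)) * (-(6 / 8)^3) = -16011 / 8960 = -1.79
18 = 18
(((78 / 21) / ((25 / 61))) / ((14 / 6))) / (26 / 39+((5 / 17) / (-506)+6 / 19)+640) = 2332914012 / 384995924075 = 0.01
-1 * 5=-5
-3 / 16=-0.19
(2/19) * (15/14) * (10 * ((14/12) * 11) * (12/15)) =220/19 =11.58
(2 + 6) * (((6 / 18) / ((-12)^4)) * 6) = 1 / 1296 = 0.00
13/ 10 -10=-87/ 10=-8.70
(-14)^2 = 196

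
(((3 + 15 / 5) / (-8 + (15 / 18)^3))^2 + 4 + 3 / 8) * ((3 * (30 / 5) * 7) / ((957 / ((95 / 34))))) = 1733022015 / 936806024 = 1.85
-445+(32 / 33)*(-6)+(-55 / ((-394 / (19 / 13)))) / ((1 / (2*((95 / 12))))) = -151307963 / 338052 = -447.59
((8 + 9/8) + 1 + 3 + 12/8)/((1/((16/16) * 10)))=585/4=146.25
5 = 5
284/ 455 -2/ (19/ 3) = 2666/ 8645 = 0.31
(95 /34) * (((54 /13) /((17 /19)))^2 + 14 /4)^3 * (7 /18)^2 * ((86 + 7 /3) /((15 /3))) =3615969096687905795811085 /30802701771003075264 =117391.30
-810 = -810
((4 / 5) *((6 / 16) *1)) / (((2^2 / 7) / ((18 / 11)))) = 189 / 220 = 0.86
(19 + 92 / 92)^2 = 400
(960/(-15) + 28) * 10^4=-360000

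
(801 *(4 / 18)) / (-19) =-178 / 19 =-9.37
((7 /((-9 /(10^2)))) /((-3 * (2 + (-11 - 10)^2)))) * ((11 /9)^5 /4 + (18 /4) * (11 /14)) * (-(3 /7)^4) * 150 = -8716510000 /6978561723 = -1.25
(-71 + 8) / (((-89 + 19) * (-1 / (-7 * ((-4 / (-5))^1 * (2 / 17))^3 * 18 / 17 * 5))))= 290304 / 10440125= 0.03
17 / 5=3.40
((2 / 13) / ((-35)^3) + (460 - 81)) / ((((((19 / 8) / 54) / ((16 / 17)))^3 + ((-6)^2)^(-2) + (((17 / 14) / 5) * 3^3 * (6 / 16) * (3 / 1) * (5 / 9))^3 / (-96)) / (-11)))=767344818318301200384 / 131808045197118875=5821.68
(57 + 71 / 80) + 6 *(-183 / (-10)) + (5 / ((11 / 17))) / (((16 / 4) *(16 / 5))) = 118477 / 704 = 168.29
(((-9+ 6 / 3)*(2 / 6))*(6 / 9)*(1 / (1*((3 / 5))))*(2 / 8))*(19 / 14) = -95 / 108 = -0.88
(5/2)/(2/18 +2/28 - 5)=-0.52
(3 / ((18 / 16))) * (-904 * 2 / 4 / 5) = -3616 / 15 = -241.07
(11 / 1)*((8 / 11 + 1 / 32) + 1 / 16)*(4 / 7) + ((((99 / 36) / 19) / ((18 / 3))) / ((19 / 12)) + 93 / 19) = 203589 / 20216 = 10.07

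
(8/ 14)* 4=16/ 7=2.29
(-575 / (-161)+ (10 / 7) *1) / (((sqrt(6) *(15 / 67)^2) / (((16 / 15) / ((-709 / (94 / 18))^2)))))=79329608 *sqrt(6) / 82452251025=0.00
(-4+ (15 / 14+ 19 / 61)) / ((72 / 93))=-23095 / 6832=-3.38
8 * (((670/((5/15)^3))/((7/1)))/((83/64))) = 9262080/581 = 15941.62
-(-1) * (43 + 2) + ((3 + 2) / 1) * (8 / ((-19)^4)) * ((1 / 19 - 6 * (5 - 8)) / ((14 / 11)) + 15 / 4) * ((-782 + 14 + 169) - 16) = 103042005 / 2476099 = 41.61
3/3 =1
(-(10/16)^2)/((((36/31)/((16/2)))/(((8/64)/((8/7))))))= -5425/18432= -0.29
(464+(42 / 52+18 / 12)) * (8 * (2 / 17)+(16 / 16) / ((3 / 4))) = 703192 / 663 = 1060.62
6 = 6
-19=-19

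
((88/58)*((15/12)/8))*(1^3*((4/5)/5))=11/290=0.04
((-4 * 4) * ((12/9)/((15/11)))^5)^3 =-18371731737514074598962888704/6283298708943145751953125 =-2923.90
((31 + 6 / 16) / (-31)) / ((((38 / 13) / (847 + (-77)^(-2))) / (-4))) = 4096585558 / 3492181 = 1173.07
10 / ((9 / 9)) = 10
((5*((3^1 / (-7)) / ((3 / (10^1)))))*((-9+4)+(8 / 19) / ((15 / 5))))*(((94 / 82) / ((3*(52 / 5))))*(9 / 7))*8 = 6509500 / 496223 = 13.12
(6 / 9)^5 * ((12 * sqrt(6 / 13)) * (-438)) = -18688 * sqrt(78) / 351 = -470.22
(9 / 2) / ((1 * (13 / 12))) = 54 / 13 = 4.15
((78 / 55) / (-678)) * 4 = -52 / 6215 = -0.01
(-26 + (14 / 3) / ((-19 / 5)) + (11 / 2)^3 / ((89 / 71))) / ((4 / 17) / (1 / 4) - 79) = -72786061 / 53854968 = -1.35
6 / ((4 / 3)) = 9 / 2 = 4.50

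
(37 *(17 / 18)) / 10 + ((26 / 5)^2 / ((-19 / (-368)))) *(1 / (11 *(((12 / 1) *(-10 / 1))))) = 2913373 / 940500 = 3.10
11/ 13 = 0.85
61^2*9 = 33489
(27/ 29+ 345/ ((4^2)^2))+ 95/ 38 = 35477/ 7424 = 4.78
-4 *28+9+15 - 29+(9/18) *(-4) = -119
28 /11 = 2.55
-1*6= -6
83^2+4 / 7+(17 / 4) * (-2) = 96335 / 14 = 6881.07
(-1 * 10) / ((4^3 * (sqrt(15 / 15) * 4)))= -0.04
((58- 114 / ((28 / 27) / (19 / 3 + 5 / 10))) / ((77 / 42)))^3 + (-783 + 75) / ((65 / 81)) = -12831980463336267 / 237397160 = -54052796.85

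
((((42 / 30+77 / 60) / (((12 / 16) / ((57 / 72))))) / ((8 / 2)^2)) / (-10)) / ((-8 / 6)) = 3059 / 230400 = 0.01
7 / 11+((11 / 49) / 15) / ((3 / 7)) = 2326 / 3465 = 0.67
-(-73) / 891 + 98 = 87391 / 891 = 98.08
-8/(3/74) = -197.33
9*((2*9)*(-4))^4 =241864704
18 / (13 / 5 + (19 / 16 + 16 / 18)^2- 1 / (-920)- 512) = -42923520 / 1204451909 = -0.04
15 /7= 2.14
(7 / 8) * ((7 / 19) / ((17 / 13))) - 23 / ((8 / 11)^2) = -893813 / 20672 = -43.24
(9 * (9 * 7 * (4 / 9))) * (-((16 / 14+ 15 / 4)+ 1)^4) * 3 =-20012416875 / 21952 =-911644.35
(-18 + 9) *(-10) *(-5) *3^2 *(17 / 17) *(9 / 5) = -7290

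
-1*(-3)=3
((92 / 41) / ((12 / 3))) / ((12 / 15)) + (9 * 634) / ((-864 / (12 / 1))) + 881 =65801 / 82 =802.45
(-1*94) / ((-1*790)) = 47 / 395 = 0.12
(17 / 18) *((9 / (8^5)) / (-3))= -17 / 196608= -0.00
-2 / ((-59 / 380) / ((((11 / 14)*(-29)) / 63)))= -4.66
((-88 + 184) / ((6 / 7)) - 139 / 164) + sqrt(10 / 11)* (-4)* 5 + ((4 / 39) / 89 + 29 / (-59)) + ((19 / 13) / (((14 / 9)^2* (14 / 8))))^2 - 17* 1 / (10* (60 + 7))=1905870643548594833 / 17207860346187420 - 20* sqrt(110) / 11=91.69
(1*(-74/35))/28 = -0.08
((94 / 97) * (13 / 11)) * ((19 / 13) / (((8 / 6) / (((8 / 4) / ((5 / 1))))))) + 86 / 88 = 31571 / 21340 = 1.48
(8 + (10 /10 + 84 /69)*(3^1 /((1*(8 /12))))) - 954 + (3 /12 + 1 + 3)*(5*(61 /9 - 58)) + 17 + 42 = -1627429 /828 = -1965.49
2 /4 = 1 /2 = 0.50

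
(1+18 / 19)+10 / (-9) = 143 / 171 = 0.84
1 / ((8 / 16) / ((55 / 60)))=11 / 6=1.83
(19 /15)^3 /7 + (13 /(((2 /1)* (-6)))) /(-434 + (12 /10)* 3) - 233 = -47324257853 /203364000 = -232.71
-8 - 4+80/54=-284/27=-10.52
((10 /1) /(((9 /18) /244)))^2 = 23814400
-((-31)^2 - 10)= -951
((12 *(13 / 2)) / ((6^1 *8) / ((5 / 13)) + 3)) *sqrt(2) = 130 *sqrt(2) / 213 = 0.86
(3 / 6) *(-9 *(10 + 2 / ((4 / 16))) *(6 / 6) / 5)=-81 / 5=-16.20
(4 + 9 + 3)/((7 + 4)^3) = 0.01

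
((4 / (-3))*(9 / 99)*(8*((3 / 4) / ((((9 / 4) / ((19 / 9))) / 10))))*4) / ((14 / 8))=-97280 / 6237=-15.60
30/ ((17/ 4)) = 120/ 17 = 7.06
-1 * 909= -909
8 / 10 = 4 / 5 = 0.80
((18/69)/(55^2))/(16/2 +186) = 3/6748775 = 0.00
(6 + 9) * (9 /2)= 135 /2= 67.50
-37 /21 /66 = -37 /1386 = -0.03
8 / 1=8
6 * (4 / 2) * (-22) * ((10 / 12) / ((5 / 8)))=-352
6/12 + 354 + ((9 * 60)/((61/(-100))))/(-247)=10790503/30134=358.08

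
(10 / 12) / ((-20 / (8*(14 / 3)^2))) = -196 / 27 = -7.26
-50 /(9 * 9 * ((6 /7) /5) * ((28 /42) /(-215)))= 188125 /162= 1161.27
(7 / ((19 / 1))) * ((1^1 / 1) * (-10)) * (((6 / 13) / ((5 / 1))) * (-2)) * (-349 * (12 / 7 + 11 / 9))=-516520 / 741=-697.06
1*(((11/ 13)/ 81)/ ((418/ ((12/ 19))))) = 2/ 126711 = 0.00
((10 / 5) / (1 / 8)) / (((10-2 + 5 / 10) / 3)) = 96 / 17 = 5.65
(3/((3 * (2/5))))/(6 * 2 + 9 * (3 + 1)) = 5/96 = 0.05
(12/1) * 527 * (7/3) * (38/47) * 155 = 86912840/47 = 1849209.36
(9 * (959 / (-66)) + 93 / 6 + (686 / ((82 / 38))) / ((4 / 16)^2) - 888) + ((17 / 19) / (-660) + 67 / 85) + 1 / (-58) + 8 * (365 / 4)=1220193251753 / 253471020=4813.94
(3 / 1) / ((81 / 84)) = 28 / 9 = 3.11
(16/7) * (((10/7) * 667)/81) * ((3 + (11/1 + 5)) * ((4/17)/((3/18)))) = 16221440/22491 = 721.24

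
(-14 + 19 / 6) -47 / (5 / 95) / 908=-32189 / 2724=-11.82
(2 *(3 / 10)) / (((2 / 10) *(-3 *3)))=-1 / 3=-0.33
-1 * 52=-52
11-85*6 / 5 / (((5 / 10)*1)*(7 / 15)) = -2983 / 7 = -426.14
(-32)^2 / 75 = 1024 / 75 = 13.65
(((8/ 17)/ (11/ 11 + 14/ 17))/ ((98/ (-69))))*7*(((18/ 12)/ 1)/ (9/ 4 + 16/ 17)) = -28152/ 47089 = -0.60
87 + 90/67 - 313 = -15052/67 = -224.66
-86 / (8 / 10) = -215 / 2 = -107.50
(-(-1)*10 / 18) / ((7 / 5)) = 25 / 63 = 0.40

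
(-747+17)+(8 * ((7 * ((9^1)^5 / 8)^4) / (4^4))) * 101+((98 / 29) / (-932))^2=392443771205962803700883462571 / 5984360726528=65578227840829109.04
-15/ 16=-0.94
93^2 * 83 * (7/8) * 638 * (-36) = -14426973099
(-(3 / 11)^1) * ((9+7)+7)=-69 / 11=-6.27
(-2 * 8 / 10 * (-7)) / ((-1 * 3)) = -56 / 15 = -3.73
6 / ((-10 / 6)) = -18 / 5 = -3.60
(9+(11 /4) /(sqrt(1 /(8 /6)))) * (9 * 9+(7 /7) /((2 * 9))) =16049 * sqrt(3) /108+1459 /2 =986.89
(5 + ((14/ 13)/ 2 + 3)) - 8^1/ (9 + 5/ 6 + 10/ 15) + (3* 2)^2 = 11951/ 273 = 43.78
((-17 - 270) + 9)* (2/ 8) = -139/ 2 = -69.50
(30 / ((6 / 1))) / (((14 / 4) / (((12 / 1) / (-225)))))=-8 / 105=-0.08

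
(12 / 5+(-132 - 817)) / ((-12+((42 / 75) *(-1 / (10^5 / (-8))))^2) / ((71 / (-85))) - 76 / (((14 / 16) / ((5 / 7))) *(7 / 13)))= 112561278320312500 / 11992480469035719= 9.39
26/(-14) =-13/7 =-1.86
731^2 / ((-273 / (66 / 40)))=-5877971 / 1820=-3229.65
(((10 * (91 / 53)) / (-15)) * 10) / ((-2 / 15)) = 4550 / 53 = 85.85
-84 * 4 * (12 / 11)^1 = -4032 / 11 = -366.55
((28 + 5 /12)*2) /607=341 /3642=0.09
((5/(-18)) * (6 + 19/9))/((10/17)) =-1241/324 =-3.83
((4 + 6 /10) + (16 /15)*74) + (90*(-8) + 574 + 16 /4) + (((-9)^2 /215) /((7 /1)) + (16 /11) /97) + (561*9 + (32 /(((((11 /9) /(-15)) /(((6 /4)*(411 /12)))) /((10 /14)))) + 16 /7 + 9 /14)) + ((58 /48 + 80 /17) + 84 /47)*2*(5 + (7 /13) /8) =-41893427130221 /4485326560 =-9340.11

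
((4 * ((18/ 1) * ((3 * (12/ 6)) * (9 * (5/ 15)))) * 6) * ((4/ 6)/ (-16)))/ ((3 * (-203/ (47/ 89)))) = 5076/ 18067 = 0.28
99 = 99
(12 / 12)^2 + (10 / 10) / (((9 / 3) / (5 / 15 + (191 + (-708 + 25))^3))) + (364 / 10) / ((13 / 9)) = -1786431136 / 45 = -39698469.69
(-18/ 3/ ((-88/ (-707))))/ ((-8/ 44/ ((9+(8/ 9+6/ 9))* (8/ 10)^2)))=26866/ 15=1791.07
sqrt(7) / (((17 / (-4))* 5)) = -4* sqrt(7) / 85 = -0.12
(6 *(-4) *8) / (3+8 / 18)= -1728 / 31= -55.74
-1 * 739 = -739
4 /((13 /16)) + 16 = 272 /13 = 20.92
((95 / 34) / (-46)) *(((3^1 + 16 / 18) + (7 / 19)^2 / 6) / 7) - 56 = -29971883 / 534888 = -56.03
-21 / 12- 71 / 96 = -239 / 96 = -2.49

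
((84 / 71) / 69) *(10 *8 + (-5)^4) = 19740 / 1633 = 12.09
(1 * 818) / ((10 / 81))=33129 / 5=6625.80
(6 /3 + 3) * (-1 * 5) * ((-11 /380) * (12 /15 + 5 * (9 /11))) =269 /76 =3.54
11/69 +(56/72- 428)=-427.06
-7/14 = -1/2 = -0.50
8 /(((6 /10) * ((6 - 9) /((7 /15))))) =-56 /27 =-2.07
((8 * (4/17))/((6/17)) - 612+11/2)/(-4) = 3607/24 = 150.29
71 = 71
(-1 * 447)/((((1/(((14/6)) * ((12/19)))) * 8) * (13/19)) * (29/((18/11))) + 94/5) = -140805/26657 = -5.28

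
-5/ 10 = -1/ 2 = -0.50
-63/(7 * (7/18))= -162/7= -23.14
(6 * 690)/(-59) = -70.17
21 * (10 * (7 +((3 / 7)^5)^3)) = 996988347555240 / 678223072849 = 1470.00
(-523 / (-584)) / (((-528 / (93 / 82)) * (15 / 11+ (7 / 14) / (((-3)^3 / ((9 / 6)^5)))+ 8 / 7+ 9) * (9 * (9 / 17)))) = -1929347 / 54315659052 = -0.00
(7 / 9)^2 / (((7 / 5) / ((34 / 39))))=1190 / 3159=0.38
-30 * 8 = -240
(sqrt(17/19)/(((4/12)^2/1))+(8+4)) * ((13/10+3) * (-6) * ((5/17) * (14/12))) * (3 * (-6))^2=-585144/17- 438858 * sqrt(323)/323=-58838.95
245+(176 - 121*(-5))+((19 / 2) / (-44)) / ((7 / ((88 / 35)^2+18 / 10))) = 774030569 / 754600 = 1025.75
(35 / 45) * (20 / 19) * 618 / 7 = 4120 / 57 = 72.28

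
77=77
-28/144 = -7/36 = -0.19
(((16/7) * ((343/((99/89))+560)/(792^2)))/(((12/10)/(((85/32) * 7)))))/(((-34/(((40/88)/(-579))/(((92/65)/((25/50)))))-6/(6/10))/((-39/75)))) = -0.00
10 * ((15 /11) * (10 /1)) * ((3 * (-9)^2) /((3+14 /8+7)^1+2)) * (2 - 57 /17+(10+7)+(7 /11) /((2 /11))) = 94915800 /2057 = 46142.83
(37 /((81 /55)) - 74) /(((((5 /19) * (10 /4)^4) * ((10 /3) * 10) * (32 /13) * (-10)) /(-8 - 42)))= -977873 /3375000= -0.29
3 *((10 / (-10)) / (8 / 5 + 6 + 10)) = -15 / 88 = -0.17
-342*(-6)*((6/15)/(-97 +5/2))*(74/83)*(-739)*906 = 15061836864/2905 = 5184797.54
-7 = -7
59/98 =0.60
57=57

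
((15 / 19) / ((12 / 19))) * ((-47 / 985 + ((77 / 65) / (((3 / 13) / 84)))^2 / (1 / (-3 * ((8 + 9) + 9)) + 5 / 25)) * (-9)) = -642836947905 / 57524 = -11175108.61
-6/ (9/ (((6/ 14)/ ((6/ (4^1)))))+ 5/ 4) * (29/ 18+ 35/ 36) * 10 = -620/ 131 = -4.73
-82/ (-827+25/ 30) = 0.10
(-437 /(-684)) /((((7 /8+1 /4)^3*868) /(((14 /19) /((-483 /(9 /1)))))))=-64 /9017001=-0.00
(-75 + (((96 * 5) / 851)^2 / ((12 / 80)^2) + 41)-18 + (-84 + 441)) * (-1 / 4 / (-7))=11.40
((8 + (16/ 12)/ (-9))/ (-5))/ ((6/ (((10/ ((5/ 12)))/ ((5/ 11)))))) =-9328/ 675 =-13.82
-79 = -79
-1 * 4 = -4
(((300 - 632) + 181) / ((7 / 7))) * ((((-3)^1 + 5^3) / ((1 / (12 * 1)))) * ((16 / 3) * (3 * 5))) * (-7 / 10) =12379584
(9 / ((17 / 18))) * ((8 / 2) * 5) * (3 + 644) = 2096280 / 17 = 123310.59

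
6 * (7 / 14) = 3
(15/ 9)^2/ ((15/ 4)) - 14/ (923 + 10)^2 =1934378/ 2611467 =0.74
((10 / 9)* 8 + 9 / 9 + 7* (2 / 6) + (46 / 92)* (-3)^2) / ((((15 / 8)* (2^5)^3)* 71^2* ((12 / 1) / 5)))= 301 / 13379862528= 0.00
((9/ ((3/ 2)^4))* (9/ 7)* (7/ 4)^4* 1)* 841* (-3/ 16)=-3380.43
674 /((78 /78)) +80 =754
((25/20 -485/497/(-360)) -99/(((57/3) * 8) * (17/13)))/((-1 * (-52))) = 4361185/300514032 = 0.01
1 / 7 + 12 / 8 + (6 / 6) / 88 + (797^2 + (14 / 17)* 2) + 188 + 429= 6658404443 / 10472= 635829.30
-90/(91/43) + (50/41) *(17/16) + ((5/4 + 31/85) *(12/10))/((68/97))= -38.47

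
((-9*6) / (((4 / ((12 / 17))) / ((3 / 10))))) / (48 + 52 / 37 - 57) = 8991 / 23885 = 0.38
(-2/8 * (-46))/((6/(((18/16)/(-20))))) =-69/640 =-0.11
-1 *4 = -4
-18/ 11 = -1.64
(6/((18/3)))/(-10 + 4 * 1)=-1/6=-0.17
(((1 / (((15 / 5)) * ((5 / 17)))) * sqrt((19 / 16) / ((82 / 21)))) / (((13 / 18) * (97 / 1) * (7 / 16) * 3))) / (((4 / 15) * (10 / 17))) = 0.04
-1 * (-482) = 482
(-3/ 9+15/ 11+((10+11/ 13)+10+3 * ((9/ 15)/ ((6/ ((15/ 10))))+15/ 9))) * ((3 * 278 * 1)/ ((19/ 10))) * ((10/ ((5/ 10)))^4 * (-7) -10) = -13434381443.06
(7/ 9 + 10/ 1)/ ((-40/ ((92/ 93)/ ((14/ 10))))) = -2231/ 11718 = -0.19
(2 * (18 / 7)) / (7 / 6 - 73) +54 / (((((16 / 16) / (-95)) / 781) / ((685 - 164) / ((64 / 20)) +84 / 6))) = -17098053080373 / 24136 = -708404585.70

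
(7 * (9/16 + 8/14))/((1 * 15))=127/240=0.53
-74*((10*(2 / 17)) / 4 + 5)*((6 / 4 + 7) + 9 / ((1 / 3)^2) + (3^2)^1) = -656010 / 17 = -38588.82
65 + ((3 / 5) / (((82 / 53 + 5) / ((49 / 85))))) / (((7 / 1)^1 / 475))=404582 / 5899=68.58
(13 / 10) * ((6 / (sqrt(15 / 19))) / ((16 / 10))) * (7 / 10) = 91 * sqrt(285) / 400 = 3.84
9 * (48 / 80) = 27 / 5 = 5.40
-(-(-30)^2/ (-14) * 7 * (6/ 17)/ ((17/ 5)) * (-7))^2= -8930250000/ 83521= -106922.21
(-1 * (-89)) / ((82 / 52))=2314 / 41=56.44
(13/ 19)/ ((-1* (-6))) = 13/ 114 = 0.11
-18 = -18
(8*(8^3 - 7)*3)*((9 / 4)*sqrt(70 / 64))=13635*sqrt(70) / 4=28519.65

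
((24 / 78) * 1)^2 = 16 / 169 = 0.09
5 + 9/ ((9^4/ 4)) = 3649/ 729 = 5.01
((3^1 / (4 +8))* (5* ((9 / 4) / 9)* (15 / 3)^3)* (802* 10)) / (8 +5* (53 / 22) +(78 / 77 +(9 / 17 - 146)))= -1640340625 / 651422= -2518.09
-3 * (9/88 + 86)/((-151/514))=5841867/6644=879.27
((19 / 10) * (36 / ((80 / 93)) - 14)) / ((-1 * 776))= -10583 / 155200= -0.07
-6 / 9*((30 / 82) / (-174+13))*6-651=-4297191 / 6601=-650.99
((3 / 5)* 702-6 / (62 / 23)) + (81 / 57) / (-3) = 1232484 / 2945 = 418.50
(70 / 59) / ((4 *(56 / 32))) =10 / 59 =0.17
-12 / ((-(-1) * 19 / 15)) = -180 / 19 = -9.47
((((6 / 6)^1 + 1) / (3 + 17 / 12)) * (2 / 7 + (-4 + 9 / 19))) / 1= -10344 / 7049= -1.47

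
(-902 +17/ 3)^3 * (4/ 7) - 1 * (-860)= -77773472536/ 189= -411499854.69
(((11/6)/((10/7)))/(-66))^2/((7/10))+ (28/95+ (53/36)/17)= 1598573/4186080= 0.38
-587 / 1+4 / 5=-2931 / 5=-586.20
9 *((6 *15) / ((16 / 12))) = 1215 / 2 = 607.50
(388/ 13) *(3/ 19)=1164/ 247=4.71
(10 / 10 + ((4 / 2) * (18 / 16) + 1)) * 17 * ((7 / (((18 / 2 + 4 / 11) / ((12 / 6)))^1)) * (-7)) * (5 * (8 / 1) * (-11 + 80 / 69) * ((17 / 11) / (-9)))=-3269208460 / 63963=-51110.93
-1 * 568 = -568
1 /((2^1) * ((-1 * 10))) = -1 /20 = -0.05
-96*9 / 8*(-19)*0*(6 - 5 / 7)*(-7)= 0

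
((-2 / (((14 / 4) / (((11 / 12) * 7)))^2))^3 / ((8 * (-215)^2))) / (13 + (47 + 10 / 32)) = -1771561 / 130074376500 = -0.00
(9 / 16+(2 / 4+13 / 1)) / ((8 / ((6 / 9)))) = 75 / 64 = 1.17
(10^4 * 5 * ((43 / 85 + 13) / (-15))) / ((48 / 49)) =-7031500 / 153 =-45957.52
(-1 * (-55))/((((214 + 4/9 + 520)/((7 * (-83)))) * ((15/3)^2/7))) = -402633/33050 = -12.18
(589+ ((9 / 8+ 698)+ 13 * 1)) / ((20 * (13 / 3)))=15.01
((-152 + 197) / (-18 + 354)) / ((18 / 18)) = 15 / 112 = 0.13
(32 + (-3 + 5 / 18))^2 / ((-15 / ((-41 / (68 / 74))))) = 24783229 / 9720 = 2549.71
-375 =-375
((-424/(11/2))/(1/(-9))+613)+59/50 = 719399/550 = 1308.00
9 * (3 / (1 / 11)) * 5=1485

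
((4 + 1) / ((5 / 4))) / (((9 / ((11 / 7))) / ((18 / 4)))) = 22 / 7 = 3.14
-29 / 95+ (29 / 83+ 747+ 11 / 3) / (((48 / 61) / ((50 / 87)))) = 27076982177 / 49391640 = 548.21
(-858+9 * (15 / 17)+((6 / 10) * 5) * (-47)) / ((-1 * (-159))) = -5616 / 901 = -6.23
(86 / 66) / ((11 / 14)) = 602 / 363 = 1.66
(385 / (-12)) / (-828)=385 / 9936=0.04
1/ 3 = 0.33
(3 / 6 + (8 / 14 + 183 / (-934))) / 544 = 1431 / 889168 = 0.00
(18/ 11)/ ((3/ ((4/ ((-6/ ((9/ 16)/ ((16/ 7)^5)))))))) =-151263/ 46137344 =-0.00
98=98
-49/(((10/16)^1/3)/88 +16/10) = -30.58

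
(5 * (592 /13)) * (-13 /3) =-2960 /3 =-986.67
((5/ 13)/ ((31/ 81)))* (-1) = -405/ 403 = -1.00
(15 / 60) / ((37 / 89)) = 89 / 148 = 0.60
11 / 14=0.79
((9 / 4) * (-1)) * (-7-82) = 801 / 4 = 200.25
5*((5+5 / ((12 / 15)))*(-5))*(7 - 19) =3375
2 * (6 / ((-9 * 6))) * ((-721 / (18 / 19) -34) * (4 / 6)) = 28622 / 243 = 117.79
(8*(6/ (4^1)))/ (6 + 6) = 1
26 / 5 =5.20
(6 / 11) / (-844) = -3 / 4642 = -0.00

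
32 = 32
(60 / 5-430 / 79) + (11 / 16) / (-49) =405243 / 61936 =6.54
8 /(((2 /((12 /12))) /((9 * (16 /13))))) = 576 /13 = 44.31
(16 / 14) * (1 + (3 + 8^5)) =262176 / 7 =37453.71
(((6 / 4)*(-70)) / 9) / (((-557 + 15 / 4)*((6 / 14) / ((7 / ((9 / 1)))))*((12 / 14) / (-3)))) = -24010 / 179253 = -0.13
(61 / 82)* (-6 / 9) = -61 / 123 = -0.50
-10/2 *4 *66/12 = -110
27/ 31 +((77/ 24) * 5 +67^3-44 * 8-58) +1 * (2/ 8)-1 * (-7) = 223480609/ 744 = 300377.16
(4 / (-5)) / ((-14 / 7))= 2 / 5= 0.40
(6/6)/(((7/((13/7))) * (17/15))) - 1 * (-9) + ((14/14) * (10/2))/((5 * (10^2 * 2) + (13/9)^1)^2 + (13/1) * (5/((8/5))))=714147287772/77338061563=9.23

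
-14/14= -1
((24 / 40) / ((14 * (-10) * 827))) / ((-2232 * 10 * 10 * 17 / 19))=19 / 732192720000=0.00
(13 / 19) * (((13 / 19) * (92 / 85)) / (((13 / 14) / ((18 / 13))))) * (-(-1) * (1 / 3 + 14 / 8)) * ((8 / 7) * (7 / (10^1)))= 7728 / 6137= 1.26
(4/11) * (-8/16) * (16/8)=-4/11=-0.36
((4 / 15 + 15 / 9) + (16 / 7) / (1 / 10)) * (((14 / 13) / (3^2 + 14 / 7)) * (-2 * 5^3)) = -260300 / 429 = -606.76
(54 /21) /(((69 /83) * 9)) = 166 /483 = 0.34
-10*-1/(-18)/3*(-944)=4720/27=174.81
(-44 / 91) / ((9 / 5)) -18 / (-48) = 697 / 6552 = 0.11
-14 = -14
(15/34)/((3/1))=5/34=0.15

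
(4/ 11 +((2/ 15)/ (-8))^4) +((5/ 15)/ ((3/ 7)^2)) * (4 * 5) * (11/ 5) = 11435520011/ 142560000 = 80.22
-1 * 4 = -4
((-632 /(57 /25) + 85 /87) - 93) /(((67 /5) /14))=-14240660 /36917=-385.75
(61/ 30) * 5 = 61/ 6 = 10.17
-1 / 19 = -0.05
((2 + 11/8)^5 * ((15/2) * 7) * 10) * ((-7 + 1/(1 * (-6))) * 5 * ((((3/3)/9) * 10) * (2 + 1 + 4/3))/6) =-433235131875/65536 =-6610643.49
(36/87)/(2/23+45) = 276/30073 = 0.01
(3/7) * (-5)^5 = -9375/7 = -1339.29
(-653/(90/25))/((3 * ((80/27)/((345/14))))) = -225285/448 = -502.87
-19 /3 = -6.33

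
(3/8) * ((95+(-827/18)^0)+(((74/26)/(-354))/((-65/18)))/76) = 1091226573/30311840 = 36.00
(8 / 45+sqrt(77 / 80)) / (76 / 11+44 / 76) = 1672 / 70425+209 * sqrt(385) / 31300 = 0.15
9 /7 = 1.29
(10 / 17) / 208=5 / 1768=0.00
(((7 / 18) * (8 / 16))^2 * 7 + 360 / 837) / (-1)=-27913 / 40176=-0.69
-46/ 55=-0.84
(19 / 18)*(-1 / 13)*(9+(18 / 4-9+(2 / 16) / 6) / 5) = -7391 / 11232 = -0.66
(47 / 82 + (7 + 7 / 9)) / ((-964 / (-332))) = 511529 / 177858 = 2.88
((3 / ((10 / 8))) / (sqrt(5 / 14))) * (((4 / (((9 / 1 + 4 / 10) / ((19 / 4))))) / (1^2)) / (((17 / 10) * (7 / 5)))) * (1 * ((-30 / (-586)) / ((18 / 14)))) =0.14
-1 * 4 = -4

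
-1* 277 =-277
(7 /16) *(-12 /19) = -21 /76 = -0.28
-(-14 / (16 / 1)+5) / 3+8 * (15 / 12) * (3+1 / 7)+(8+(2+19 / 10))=11747 / 280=41.95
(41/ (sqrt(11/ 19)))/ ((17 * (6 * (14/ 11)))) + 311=41 * sqrt(209)/ 1428 + 311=311.42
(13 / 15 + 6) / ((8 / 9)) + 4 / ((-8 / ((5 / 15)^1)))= 907 / 120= 7.56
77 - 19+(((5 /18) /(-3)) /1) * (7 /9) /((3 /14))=42037 /729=57.66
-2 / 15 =-0.13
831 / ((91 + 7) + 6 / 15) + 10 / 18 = 13285 / 1476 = 9.00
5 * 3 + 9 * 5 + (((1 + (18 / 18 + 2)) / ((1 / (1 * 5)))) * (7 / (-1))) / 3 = 40 / 3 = 13.33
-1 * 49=-49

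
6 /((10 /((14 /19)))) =42 /95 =0.44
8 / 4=2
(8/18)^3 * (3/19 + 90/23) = 37952/106191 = 0.36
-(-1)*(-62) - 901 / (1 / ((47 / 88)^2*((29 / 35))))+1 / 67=-4992799507 / 18159680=-274.94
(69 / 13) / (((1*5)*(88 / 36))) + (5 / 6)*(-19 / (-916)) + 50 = 50.45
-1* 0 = 0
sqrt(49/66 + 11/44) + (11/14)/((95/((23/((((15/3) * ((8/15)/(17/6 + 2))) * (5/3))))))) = 1.20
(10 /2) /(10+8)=5 /18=0.28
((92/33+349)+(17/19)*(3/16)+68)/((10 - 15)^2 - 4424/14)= -4212995/2919312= -1.44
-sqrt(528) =-4 * sqrt(33) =-22.98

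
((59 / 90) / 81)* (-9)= -59 / 810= -0.07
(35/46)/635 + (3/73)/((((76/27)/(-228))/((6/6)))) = -1419095/426466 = -3.33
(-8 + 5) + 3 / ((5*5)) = -72 / 25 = -2.88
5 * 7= 35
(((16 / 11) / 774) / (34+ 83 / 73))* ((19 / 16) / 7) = 73 / 8045730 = 0.00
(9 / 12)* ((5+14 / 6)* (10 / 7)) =55 / 7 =7.86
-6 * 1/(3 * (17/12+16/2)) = -24/113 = -0.21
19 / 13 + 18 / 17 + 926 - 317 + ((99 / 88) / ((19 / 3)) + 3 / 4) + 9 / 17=20591137 / 33592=612.98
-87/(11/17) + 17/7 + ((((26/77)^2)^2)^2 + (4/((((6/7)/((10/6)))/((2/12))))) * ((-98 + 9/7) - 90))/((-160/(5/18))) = -2529222188652497452313/19218170806149534912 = -131.61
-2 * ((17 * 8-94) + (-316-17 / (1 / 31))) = 1602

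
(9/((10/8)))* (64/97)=2304/485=4.75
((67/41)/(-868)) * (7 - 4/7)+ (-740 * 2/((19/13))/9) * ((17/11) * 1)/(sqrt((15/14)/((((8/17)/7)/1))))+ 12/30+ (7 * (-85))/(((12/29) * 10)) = -1071725203/7473480 - 15392 * sqrt(255)/5643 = -186.96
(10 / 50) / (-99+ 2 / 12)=-6 / 2965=-0.00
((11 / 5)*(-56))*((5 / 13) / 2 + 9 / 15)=-31724 / 325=-97.61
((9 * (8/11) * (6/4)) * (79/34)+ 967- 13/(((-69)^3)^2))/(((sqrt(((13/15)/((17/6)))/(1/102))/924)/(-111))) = -10347108220856186752 * sqrt(195)/7949971346967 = -18174845.75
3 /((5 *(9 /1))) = 1 /15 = 0.07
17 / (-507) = -0.03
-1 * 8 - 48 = -56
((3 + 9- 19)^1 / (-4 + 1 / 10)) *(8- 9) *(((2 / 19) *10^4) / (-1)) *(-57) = -1400000 / 13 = -107692.31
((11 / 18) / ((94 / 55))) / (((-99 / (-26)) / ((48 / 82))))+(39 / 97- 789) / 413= -3865331866 / 2084333769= -1.85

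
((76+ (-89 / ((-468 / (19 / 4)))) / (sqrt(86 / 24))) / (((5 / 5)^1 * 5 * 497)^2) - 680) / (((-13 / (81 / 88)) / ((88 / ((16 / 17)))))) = 1445558394087 / 321111700 - 258723 * sqrt(129) / 5744046089600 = 4501.73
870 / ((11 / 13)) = 11310 / 11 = 1028.18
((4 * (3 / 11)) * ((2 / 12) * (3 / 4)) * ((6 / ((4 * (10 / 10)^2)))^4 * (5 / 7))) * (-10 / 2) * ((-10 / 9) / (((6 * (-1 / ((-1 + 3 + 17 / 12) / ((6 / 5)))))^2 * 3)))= 5253125 / 25546752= 0.21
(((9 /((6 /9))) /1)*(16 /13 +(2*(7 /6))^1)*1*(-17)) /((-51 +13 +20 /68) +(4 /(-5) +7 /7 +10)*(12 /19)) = 34346205 /1312766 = 26.16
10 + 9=19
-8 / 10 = -4 / 5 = -0.80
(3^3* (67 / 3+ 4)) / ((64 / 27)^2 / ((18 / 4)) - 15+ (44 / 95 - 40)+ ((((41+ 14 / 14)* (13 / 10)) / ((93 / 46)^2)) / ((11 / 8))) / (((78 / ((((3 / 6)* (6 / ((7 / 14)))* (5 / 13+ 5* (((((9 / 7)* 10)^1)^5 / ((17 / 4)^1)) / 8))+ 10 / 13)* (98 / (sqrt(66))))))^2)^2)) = 5874112756130934341370241070136508545 / 424059103811640128550801608843707450787170066433140859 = 0.00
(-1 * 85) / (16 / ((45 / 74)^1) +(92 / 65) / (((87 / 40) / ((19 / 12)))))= -480675 / 154616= -3.11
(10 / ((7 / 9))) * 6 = 540 / 7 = 77.14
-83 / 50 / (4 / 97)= -8051 / 200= -40.26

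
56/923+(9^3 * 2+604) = 1903282/923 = 2062.06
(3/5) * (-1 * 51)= -153/5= -30.60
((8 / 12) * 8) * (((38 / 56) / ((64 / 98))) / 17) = 133 / 408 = 0.33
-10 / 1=-10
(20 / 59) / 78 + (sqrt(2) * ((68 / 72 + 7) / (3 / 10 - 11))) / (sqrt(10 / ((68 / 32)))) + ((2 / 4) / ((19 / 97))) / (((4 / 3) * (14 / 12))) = 2014093 / 1224132 - 143 * sqrt(170) / 3852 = 1.16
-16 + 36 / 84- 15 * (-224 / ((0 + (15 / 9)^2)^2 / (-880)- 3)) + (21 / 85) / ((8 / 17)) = -13592753009 / 12010040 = -1131.78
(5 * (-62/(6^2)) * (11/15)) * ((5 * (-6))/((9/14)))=23870/81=294.69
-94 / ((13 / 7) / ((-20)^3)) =5264000 / 13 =404923.08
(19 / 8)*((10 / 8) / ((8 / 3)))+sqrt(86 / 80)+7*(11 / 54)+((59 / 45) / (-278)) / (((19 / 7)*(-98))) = sqrt(430) / 20+1622338013 / 638910720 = 3.58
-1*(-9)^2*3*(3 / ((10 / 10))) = -729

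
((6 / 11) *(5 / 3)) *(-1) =-10 / 11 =-0.91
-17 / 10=-1.70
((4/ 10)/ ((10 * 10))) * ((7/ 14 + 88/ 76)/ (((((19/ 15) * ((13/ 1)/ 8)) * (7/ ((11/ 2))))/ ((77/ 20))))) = 22869/ 2346500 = 0.01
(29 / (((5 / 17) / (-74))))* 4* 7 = -1021496 / 5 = -204299.20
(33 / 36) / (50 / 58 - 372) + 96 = 12398657 / 129156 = 96.00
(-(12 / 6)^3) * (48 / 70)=-192 / 35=-5.49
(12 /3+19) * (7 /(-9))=-161 /9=-17.89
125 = 125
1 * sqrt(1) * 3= 3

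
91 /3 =30.33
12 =12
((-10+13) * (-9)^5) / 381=-59049 / 127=-464.95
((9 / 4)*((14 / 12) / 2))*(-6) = -63 / 8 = -7.88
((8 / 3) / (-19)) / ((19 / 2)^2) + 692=14239252 / 20577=692.00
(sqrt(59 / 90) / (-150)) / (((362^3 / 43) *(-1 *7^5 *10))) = 0.00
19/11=1.73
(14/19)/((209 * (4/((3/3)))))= 7/7942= 0.00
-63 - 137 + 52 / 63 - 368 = -35732 / 63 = -567.17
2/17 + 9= 155/17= 9.12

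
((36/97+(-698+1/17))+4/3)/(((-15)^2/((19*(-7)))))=458089639/1113075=411.55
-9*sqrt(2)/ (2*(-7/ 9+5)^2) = -729*sqrt(2)/ 2888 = -0.36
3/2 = 1.50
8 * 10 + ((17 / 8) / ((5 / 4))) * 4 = 434 / 5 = 86.80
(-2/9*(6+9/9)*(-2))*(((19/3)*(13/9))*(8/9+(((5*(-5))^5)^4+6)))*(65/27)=36796882341150194406509399441933980/59049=623158433523856363469481300000.00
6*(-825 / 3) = -1650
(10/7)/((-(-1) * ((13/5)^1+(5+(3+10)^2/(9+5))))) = 100/1377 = 0.07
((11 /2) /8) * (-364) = -1001 /4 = -250.25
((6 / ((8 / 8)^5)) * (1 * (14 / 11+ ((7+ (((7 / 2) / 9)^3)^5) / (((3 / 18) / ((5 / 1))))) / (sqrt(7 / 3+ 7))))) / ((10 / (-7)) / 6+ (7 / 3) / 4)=7056 / 319+ 236132445314518594835 * sqrt(21) / 905798971656695808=1216.75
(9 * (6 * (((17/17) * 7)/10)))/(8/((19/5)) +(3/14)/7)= 351918/19885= 17.70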